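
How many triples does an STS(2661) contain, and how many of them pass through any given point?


An STS(v) is a 2-(v, 3, 1) BIBD: block size k = 3, λ = 1.
Replication: r(k − 1) = λ(v − 1) ⇒ r·2 = 2661 − 1 = 2660 ⇒ r = 1330.
Block count: b = v(v − 1)/6 = 2661·2660/6 = 7078260/6 = 1179710.
(Check via bk = vr: 1179710·3 = 3539130 = 2661·1330 = 3539130 ✓.)

r = 1330, b = 1179710.


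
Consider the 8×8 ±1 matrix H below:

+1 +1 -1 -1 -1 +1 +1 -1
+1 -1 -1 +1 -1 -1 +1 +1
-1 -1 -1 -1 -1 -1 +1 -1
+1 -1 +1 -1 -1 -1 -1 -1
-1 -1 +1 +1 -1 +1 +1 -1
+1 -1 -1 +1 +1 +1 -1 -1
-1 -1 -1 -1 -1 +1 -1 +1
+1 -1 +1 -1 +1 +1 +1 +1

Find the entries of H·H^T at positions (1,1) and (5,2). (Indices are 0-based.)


Row 1 of H: [1, -1, -1, 1, -1, -1, 1, 1].
Row 2 of H: [-1, -1, -1, -1, -1, -1, 1, -1].
Row 5 of H: [1, -1, -1, 1, 1, 1, -1, -1].
(H·H^T)[1][1] = Σ_j H[1][j]·H[1][j] = (1)² + (-1)² + (-1)² + (1)² + (-1)² + (-1)² + (1)² + (1)² = 1 + 1 + 1 + 1 + 1 + 1 + 1 + 1 = 8.
(H·H^T)[5][2] = Σ_j H[5][j]·H[2][j] = (1)·(-1) + (-1)·(-1) + (-1)·(-1) + (1)·(-1) + (1)·(-1) + (1)·(-1) + (-1)·(1) + (-1)·(-1) = -1 + 1 + 1 + -1 + -1 + -1 + -1 + 1 = -2.
Rows 5 and 2 are not orthogonal (dot product = -2 ≠ 0), so H is not a Hadamard matrix.

(1,1) entry = 8; (5,2) entry = -2.


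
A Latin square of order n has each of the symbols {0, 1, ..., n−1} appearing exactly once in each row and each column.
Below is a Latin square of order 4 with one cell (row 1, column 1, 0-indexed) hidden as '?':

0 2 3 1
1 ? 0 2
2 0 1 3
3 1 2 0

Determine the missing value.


Row 1 contains symbols [0, 1, 2] — missing [3].
Column 1 contains symbols [0, 1, 2] — missing [3].
The missing symbol must appear in both missing sets; intersection = [3].
Therefore the hidden value is 3.

Missing value = 3.


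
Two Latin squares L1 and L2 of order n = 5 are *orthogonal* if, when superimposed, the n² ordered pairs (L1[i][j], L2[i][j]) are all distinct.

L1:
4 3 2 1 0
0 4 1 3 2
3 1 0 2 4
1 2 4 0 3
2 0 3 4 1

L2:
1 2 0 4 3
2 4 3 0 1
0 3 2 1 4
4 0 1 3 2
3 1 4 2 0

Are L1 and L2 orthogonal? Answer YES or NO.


Form the n² = 25 superimposed pairs (L1[i][j], L2[i][j]), row by row (rows and columns indexed from 0):
row 0: (4,1) (3,2) (2,0) (1,4) (0,3)
row 1: (0,2) (4,4) (1,3) (3,0) (2,1)
row 2: (3,0) (1,3) (0,2) (2,1) (4,4)
row 3: (1,4) (2,0) (4,1) (0,3) (3,2)
row 4: (2,3) (0,1) (3,4) (4,2) (1,0)
Orthogonality requires all 25 pairs distinct.
But the pair (3,0) repeats: cell (1,3) has L1 = 3, L2 = 0, and cell (2,0) has L1 = 3, L2 = 0.
A repeated pair means some other pair never occurs (only 15 distinct pairs out of 25), so the squares are not orthogonal.
Conclusion: NO.

NO


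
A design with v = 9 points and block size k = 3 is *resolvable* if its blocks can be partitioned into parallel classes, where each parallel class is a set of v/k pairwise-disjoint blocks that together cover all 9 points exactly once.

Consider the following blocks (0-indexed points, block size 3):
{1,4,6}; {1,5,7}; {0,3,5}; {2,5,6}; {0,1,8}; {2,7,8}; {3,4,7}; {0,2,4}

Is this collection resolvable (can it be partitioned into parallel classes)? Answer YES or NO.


v = 9, block size k = 3, number of blocks = 8.
For resolvability, blocks must partition into parallel classes of size v/k = 3.
Total blocks must therefore be a multiple of 3: 8 = 3·2 + 2 ⇒ not divisible ✗.
Resolvable? NO.

NO


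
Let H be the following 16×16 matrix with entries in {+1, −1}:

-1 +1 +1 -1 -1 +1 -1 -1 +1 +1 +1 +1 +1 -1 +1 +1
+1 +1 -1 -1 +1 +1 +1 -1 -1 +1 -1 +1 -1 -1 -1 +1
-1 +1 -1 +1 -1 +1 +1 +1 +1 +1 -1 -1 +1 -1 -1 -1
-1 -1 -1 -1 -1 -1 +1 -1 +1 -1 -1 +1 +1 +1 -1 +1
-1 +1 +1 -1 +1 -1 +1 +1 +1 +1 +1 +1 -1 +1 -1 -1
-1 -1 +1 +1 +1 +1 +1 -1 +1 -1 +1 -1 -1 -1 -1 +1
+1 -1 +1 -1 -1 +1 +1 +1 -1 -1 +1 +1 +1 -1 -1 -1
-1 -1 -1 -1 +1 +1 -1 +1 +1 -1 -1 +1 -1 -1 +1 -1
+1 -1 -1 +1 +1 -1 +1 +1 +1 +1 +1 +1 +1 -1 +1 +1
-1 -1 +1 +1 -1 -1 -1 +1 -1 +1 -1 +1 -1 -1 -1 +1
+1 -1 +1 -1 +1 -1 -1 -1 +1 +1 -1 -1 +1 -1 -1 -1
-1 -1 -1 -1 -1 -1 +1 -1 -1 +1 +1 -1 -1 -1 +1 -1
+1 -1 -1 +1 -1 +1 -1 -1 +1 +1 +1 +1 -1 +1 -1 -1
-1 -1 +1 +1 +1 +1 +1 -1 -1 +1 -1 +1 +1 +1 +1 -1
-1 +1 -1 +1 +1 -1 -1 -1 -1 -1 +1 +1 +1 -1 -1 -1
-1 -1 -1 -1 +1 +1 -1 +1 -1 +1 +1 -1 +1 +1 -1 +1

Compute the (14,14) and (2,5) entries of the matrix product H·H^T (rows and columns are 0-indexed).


Row 2 of H: [-1, 1, -1, 1, -1, 1, 1, 1, 1, 1, -1, -1, 1, -1, -1, -1].
Row 5 of H: [-1, -1, 1, 1, 1, 1, 1, -1, 1, -1, 1, -1, -1, -1, -1, 1].
Row 14 of H: [-1, 1, -1, 1, 1, -1, -1, -1, -1, -1, 1, 1, 1, -1, -1, -1].
(H·H^T)[14][14] = Σ_j H[14][j]·H[14][j] = (-1)² + (1)² + (-1)² + (1)² + (1)² + (-1)² + (-1)² + (-1)² + (-1)² + (-1)² + (1)² + (1)² + (1)² + (-1)² + (-1)² + (-1)² = 1 + 1 + 1 + 1 + 1 + 1 + 1 + 1 + 1 + 1 + 1 + 1 + 1 + 1 + 1 + 1 = 16.
(H·H^T)[2][5] = Σ_j H[2][j]·H[5][j] = (-1)·(-1) + (1)·(-1) + (-1)·(1) + (1)·(1) + (-1)·(1) + (1)·(1) + (1)·(1) + (1)·(-1) + (1)·(1) + (1)·(-1) + (-1)·(1) + (-1)·(-1) + (1)·(-1) + (-1)·(-1) + (-1)·(-1) + (-1)·(1) = 1 + -1 + -1 + 1 + -1 + 1 + 1 + -1 + 1 + -1 + -1 + 1 + -1 + 1 + 1 + -1 = 0.
So rows 2 and 5 are orthogonal; the diagonal entry equals n = 16.

(14,14) entry = 16; (2,5) entry = 0.


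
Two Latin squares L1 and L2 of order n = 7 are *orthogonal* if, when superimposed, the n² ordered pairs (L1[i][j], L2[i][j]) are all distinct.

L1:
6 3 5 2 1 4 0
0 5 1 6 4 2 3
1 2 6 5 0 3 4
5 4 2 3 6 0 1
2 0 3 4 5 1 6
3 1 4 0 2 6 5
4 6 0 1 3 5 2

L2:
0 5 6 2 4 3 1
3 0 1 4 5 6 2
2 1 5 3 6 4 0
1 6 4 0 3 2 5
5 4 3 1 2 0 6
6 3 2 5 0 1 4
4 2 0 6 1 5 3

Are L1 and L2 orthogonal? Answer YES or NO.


Form the n² = 49 superimposed pairs (L1[i][j], L2[i][j]), row by row (rows and columns indexed from 0):
row 0: (6,0) (3,5) (5,6) (2,2) (1,4) (4,3) (0,1)
row 1: (0,3) (5,0) (1,1) (6,4) (4,5) (2,6) (3,2)
row 2: (1,2) (2,1) (6,5) (5,3) (0,6) (3,4) (4,0)
row 3: (5,1) (4,6) (2,4) (3,0) (6,3) (0,2) (1,5)
row 4: (2,5) (0,4) (3,3) (4,1) (5,2) (1,0) (6,6)
row 5: (3,6) (1,3) (4,2) (0,5) (2,0) (6,1) (5,4)
row 6: (4,4) (6,2) (0,0) (1,6) (3,1) (5,5) (2,3)
Orthogonality requires all 49 pairs distinct.
Check by first coordinate: for each symbol s of L1, list the L2 entries in the n cells where L1 = s; they must all differ.
  L1 = 0: L2 entries (in reading order) 1, 3, 6, 2, 4, 5, 0 — all 7 distinct ✓
  L1 = 1: L2 entries (in reading order) 4, 1, 2, 5, 0, 3, 6 — all 7 distinct ✓
  L1 = 2: L2 entries (in reading order) 2, 6, 1, 4, 5, 0, 3 — all 7 distinct ✓
  L1 = 3: L2 entries (in reading order) 5, 2, 4, 0, 3, 6, 1 — all 7 distinct ✓
  L1 = 4: L2 entries (in reading order) 3, 5, 0, 6, 1, 2, 4 — all 7 distinct ✓
  L1 = 5: L2 entries (in reading order) 6, 0, 3, 1, 2, 4, 5 — all 7 distinct ✓
  L1 = 6: L2 entries (in reading order) 0, 4, 5, 3, 6, 1, 2 — all 7 distinct ✓
Every symbol of L1 meets every symbol of L2 exactly once, so all 49 pairs are distinct (49 of 49).
Conclusion: YES.

YES


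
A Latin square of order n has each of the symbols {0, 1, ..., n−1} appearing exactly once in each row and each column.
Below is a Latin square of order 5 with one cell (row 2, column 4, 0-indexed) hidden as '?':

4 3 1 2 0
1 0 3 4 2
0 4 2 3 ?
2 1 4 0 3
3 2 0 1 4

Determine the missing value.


Row 2 contains symbols [0, 2, 3, 4] — missing [1].
Column 4 contains symbols [0, 2, 3, 4] — missing [1].
The missing symbol must appear in both missing sets; intersection = [1].
Therefore the hidden value is 1.

Missing value = 1.


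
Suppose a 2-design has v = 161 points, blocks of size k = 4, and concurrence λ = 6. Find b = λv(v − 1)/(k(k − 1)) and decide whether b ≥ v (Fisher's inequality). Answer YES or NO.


b = λv(v − 1)/(k(k − 1)) = 6·161·160/(4·3) = 154560/12 = 12880.
Compare with v = 161: b ≥ v, so Fisher's inequality holds.

YES


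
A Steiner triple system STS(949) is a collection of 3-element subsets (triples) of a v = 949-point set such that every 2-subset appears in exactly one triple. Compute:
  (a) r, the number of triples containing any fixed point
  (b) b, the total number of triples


An STS(v) is a 2-(v, 3, 1) BIBD: block size k = 3, λ = 1.
Replication: r(k − 1) = λ(v − 1) ⇒ r·2 = 949 − 1 = 948 ⇒ r = 474.
Block count: b = v(v − 1)/6 = 949·948/6 = 899652/6 = 149942.

r = 474, b = 149942.


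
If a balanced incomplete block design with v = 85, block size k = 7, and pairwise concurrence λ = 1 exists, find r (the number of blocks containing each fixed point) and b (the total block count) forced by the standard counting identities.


Any 2-(v, k, λ) BIBD satisfies two necessary conditions:
  (i)  Each point sits in r blocks, and counting incidences through any fixed point gives r(k − 1) = λ(v − 1), so r = λ(v − 1)/(k − 1).
  (ii) Total incidences bk = vr, so b = vr/k.
Step 1: r = λ(v − 1)/(k − 1) = 1·(85 − 1)/(7 − 1) = 1·84/6 = 84/6 = 14.
Step 2: b = vr/k = 85·14/7 = 1190/7 = 170.
Check integrality: r = 14 ∈ Z ✓, b = 170 ∈ Z ✓.
(These identities are necessary conditions: they determine r and b for any design with these parameters, but do not by themselves prove that one exists.)

r = 14, b = 170.


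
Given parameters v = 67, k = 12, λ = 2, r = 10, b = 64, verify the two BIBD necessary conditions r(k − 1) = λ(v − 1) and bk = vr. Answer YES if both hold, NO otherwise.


Condition (i): r(k − 1) = 10·11 = 110; λ(v − 1) = 2·66 = 132. Match? NO.
Condition (ii): bk = 64·12 = 768; vr = 67·10 = 670. Match? NO.
Both conditions hold? NO.

NO


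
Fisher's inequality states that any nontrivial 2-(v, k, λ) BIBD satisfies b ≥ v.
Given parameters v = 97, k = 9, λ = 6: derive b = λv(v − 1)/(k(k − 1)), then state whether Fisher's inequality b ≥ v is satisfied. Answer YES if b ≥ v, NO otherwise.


b = λv(v − 1)/(k(k − 1)) = 6·97·96/(9·8) = 55872/72 = 776.
Compare with v = 97: b ≥ v, so Fisher's inequality holds.

YES


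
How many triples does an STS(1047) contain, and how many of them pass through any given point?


An STS(v) is a 2-(v, 3, 1) BIBD: block size k = 3, λ = 1.
Replication: r(k − 1) = λ(v − 1) ⇒ r·2 = 1047 − 1 = 1046 ⇒ r = 523.
Block count: bk = vr ⇒ b·3 = 1047·523 = 547581 ⇒ b = 182527.

r = 523, b = 182527.


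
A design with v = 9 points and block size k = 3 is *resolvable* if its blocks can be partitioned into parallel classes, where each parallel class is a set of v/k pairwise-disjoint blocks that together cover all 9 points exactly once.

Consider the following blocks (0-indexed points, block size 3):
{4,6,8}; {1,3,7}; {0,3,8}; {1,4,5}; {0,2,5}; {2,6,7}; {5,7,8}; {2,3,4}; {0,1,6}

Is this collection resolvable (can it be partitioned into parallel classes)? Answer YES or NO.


v = 9, block size k = 3, number of blocks = 9.
For resolvability, blocks must partition into parallel classes of size v/k = 3.
Total blocks must therefore be a multiple of 3: 9 = 3·3 + 0 ⇒ divisible ✓.
Greedy packing gives 3 candidate class(es). Each should be a full parallel class (size 3, covers all 9 points).
  Class 1 (3 blocks): {4,6,8}; {1,3,7}; {0,2,5}. Points covered: [0, 1, 2, 3, 4, 5, 6, 7, 8].
  Class 2 (3 blocks): {0,3,8}; {1,4,5}; {2,6,7}. Points covered: [0, 1, 2, 3, 4, 5, 6, 7, 8].
  Class 3 (3 blocks): {5,7,8}; {2,3,4}; {0,1,6}. Points covered: [0, 1, 2, 3, 4, 5, 6, 7, 8].
All classes full (size 3)? YES. All classes cover every point? YES.
Resolvable? YES.

YES


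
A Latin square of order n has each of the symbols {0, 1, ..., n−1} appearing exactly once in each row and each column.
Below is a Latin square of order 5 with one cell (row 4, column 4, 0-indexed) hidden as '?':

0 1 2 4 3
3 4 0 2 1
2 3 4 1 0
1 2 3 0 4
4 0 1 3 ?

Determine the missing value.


Row 4 contains symbols [0, 1, 3, 4] — missing [2].
Column 4 contains symbols [0, 1, 3, 4] — missing [2].
The missing symbol must appear in both missing sets; intersection = [2].
Therefore the hidden value is 2.

Missing value = 2.


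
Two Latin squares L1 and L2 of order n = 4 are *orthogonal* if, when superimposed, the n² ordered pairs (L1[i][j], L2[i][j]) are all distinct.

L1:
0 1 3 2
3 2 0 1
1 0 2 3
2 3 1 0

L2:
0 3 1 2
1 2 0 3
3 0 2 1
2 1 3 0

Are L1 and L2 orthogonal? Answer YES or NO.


Form the n² = 16 superimposed pairs (L1[i][j], L2[i][j]), row by row (rows and columns indexed from 0):
row 0: (0,0) (1,3) (3,1) (2,2)
row 1: (3,1) (2,2) (0,0) (1,3)
row 2: (1,3) (0,0) (2,2) (3,1)
row 3: (2,2) (3,1) (1,3) (0,0)
Orthogonality requires all 16 pairs distinct.
But the pair (3,1) repeats: cell (0,2) has L1 = 3, L2 = 1, and cell (1,0) has L1 = 3, L2 = 1.
A repeated pair means some other pair never occurs (only 4 distinct pairs out of 16), so the squares are not orthogonal.
Conclusion: NO.

NO


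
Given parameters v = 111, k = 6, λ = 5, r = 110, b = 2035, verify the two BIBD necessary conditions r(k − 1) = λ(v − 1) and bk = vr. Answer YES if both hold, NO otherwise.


Condition (i): r(k − 1) = 110·5 = 550; λ(v − 1) = 5·110 = 550. Match? YES.
Condition (ii): bk = 2035·6 = 12210; vr = 111·110 = 12210. Match? YES.
Both conditions hold? YES.

YES


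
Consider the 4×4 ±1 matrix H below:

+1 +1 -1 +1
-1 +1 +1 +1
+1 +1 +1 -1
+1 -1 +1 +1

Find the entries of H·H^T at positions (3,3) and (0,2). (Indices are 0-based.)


Row 0 of H: [1, 1, -1, 1].
Row 2 of H: [1, 1, 1, -1].
Row 3 of H: [1, -1, 1, 1].
(H·H^T)[3][3] = Σ_j H[3][j]·H[3][j] = (1)² + (-1)² + (1)² + (1)² = 1 + 1 + 1 + 1 = 4.
(H·H^T)[0][2] = Σ_j H[0][j]·H[2][j] = (1)·(1) + (1)·(1) + (-1)·(1) + (1)·(-1) = 1 + 1 + -1 + -1 = 0.
So rows 0 and 2 are orthogonal; the diagonal entry equals n = 4.

(3,3) entry = 4; (0,2) entry = 0.


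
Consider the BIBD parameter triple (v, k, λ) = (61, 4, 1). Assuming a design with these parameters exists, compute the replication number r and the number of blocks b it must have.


Any 2-(v, k, λ) BIBD satisfies two necessary conditions:
  (i)  Each point sits in r blocks, and counting incidences through any fixed point gives r(k − 1) = λ(v − 1), so r = λ(v − 1)/(k − 1).
  (ii) Total incidences bk = vr, so b = vr/k.
Step 1: r = λ(v − 1)/(k − 1) = 1·(61 − 1)/(4 − 1) = 1·60/3 = 60/3 = 20.
Step 2: b = vr/k = 61·20/4 = 1220/4 = 305.
Check integrality: r = 20 ∈ Z ✓, b = 305 ∈ Z ✓.
(These identities are necessary conditions: they determine r and b for any design with these parameters, but do not by themselves prove that one exists.)

r = 20, b = 305.


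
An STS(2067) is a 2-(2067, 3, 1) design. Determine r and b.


An STS(v) is a 2-(v, 3, 1) BIBD: block size k = 3, λ = 1.
Replication: r(k − 1) = λ(v − 1) ⇒ r·2 = 2067 − 1 = 2066 ⇒ r = 1033.
Block count: b = v(v − 1)/6 = 2067·2066/6 = 4270422/6 = 711737.

r = 1033, b = 711737.


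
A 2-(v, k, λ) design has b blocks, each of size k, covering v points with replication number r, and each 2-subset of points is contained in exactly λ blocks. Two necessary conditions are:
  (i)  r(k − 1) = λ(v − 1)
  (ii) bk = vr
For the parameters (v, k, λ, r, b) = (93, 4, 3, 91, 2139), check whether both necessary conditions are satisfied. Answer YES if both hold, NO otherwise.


Condition (i): r(k − 1) = 91·3 = 273; λ(v − 1) = 3·92 = 276. Match? NO.
Condition (ii): bk = 2139·4 = 8556; vr = 93·91 = 8463. Match? NO.
Both conditions hold? NO.

NO


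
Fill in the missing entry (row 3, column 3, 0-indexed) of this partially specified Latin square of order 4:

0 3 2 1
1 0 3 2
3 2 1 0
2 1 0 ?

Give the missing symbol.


Row 3 contains symbols [0, 1, 2] — missing [3].
Column 3 contains symbols [0, 1, 2] — missing [3].
The missing symbol must appear in both missing sets; intersection = [3].
Therefore the hidden value is 3.

Missing value = 3.


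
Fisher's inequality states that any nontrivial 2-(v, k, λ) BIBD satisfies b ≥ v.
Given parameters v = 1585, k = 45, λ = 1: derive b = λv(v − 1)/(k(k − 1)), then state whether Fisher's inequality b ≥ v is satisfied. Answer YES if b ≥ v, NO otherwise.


r = λ(v − 1)/(k − 1) = 1·1584/44 = 36.
b = vr/k = 1585·36/45 = 1268.
Fisher's inequality: b ≥ v ⇔ 1268 ≥ 1585? NO.

NO


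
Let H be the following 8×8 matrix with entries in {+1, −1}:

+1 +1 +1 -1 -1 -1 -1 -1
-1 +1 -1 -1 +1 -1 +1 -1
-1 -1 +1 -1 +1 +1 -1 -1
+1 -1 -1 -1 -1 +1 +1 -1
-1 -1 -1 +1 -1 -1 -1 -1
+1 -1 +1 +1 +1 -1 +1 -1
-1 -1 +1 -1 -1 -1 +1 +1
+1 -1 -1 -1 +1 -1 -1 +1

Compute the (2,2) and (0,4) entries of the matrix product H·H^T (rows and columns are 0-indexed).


Row 0 of H: [1, 1, 1, -1, -1, -1, -1, -1].
Row 2 of H: [-1, -1, 1, -1, 1, 1, -1, -1].
Row 4 of H: [-1, -1, -1, 1, -1, -1, -1, -1].
(H·H^T)[2][2] = Σ_j H[2][j]·H[2][j] = (-1)² + (-1)² + (1)² + (-1)² + (1)² + (1)² + (-1)² + (-1)² = 1 + 1 + 1 + 1 + 1 + 1 + 1 + 1 = 8.
(H·H^T)[0][4] = Σ_j H[0][j]·H[4][j] = (1)·(-1) + (1)·(-1) + (1)·(-1) + (-1)·(1) + (-1)·(-1) + (-1)·(-1) + (-1)·(-1) + (-1)·(-1) = -1 + -1 + -1 + -1 + 1 + 1 + 1 + 1 = 0.
So rows 0 and 4 are orthogonal; the diagonal entry equals n = 8.

(2,2) entry = 8; (0,4) entry = 0.


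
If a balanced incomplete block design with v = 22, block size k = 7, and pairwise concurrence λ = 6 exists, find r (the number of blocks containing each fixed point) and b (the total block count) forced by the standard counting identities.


Any 2-(v, k, λ) BIBD satisfies two necessary conditions:
  (i)  Each point sits in r blocks, and counting incidences through any fixed point gives r(k − 1) = λ(v − 1), so r = λ(v − 1)/(k − 1).
  (ii) Total incidences bk = vr, so b = vr/k.
Step 1: r = λ(v − 1)/(k − 1) = 6·(22 − 1)/(7 − 1) = 6·21/6 = 126/6 = 21.
Step 2: b = vr/k = 22·21/7 = 462/7 = 66.
Check integrality: r = 21 ∈ Z ✓, b = 66 ∈ Z ✓.
(These identities are necessary conditions: they determine r and b for any design with these parameters, but do not by themselves prove that one exists.)

r = 21, b = 66.


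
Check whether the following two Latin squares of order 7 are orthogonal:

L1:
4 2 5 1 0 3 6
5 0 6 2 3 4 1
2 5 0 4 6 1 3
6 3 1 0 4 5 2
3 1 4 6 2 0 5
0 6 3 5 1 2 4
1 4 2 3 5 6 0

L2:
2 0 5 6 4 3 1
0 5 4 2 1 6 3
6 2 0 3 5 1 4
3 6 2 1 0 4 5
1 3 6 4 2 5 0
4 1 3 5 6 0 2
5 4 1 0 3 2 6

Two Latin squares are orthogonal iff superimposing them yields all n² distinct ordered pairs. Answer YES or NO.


Form the n² = 49 superimposed pairs (L1[i][j], L2[i][j]), row by row (rows and columns indexed from 0):
row 0: (4,2) (2,0) (5,5) (1,6) (0,4) (3,3) (6,1)
row 1: (5,0) (0,5) (6,4) (2,2) (3,1) (4,6) (1,3)
row 2: (2,6) (5,2) (0,0) (4,3) (6,5) (1,1) (3,4)
row 3: (6,3) (3,6) (1,2) (0,1) (4,0) (5,4) (2,5)
row 4: (3,1) (1,3) (4,6) (6,4) (2,2) (0,5) (5,0)
row 5: (0,4) (6,1) (3,3) (5,5) (1,6) (2,0) (4,2)
row 6: (1,5) (4,4) (2,1) (3,0) (5,3) (6,2) (0,6)
Orthogonality requires all 49 pairs distinct.
But the pair (3,1) repeats: cell (1,4) has L1 = 3, L2 = 1, and cell (4,0) has L1 = 3, L2 = 1.
A repeated pair means some other pair never occurs (only 35 distinct pairs out of 49), so the squares are not orthogonal.
Conclusion: NO.

NO


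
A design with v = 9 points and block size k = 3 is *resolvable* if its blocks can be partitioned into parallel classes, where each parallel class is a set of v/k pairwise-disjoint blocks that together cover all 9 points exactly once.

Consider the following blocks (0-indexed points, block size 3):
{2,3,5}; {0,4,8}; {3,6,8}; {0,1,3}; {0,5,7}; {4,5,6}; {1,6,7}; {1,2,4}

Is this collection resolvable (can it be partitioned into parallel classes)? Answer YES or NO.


v = 9, block size k = 3, number of blocks = 8.
For resolvability, blocks must partition into parallel classes of size v/k = 3.
Total blocks must therefore be a multiple of 3: 8 = 3·2 + 2 ⇒ not divisible ✗.
Resolvable? NO.

NO


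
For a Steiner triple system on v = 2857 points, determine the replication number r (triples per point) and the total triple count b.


An STS(v) is a 2-(v, 3, 1) BIBD: block size k = 3, λ = 1.
Replication: r(k − 1) = λ(v − 1) ⇒ r·2 = 2857 − 1 = 2856 ⇒ r = 1428.
Block count: b = v(v − 1)/6 = 2857·2856/6 = 8159592/6 = 1359932.
(Check via bk = vr: 1359932·3 = 4079796 = 2857·1428 = 4079796 ✓.)

r = 1428, b = 1359932.


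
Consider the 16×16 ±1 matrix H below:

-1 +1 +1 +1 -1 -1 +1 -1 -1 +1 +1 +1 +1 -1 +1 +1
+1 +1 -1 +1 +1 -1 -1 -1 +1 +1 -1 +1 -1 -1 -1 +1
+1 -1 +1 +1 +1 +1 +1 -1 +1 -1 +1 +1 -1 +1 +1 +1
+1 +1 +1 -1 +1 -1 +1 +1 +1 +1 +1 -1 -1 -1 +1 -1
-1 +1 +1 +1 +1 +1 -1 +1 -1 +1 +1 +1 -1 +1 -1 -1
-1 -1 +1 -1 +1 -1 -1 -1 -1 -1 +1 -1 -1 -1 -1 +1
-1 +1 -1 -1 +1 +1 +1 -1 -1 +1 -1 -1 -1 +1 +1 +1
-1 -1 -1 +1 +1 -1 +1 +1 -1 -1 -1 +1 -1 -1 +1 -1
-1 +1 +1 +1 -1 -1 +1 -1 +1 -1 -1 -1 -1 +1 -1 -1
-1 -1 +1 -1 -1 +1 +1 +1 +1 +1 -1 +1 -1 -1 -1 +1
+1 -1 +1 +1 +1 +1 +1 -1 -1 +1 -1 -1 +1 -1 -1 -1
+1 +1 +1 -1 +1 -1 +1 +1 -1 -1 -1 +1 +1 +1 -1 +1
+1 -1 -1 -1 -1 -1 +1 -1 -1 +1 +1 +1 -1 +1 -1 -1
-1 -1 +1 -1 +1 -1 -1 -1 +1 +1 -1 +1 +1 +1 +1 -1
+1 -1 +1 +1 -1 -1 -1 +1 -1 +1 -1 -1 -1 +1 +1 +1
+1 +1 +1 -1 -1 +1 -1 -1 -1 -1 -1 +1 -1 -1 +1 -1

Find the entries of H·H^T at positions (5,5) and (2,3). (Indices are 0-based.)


Row 2 of H: [1, -1, 1, 1, 1, 1, 1, -1, 1, -1, 1, 1, -1, 1, 1, 1].
Row 3 of H: [1, 1, 1, -1, 1, -1, 1, 1, 1, 1, 1, -1, -1, -1, 1, -1].
Row 5 of H: [-1, -1, 1, -1, 1, -1, -1, -1, -1, -1, 1, -1, -1, -1, -1, 1].
(H·H^T)[5][5] = Σ_j H[5][j]·H[5][j] = (-1)² + (-1)² + (1)² + (-1)² + (1)² + (-1)² + (-1)² + (-1)² + (-1)² + (-1)² + (1)² + (-1)² + (-1)² + (-1)² + (-1)² + (1)² = 1 + 1 + 1 + 1 + 1 + 1 + 1 + 1 + 1 + 1 + 1 + 1 + 1 + 1 + 1 + 1 = 16.
(H·H^T)[2][3] = Σ_j H[2][j]·H[3][j] = (1)·(1) + (-1)·(1) + (1)·(1) + (1)·(-1) + (1)·(1) + (1)·(-1) + (1)·(1) + (-1)·(1) + (1)·(1) + (-1)·(1) + (1)·(1) + (1)·(-1) + (-1)·(-1) + (1)·(-1) + (1)·(1) + (1)·(-1) = 1 + -1 + 1 + -1 + 1 + -1 + 1 + -1 + 1 + -1 + 1 + -1 + 1 + -1 + 1 + -1 = 0.
So rows 2 and 3 are orthogonal; the diagonal entry equals n = 16.

(5,5) entry = 16; (2,3) entry = 0.


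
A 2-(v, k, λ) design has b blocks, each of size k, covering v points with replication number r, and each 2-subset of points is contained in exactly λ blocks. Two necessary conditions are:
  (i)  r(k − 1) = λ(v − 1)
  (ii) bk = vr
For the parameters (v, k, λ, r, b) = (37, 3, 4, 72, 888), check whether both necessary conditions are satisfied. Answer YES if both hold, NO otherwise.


Condition (i): r(k − 1) = 72·2 = 144; λ(v − 1) = 4·36 = 144. Match? YES.
Condition (ii): bk = 888·3 = 2664; vr = 37·72 = 2664. Match? YES.
Both conditions hold? YES.

YES


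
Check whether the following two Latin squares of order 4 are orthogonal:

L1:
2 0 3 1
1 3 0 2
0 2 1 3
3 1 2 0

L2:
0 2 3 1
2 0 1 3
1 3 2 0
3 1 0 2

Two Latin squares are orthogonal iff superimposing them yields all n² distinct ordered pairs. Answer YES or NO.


Form the n² = 16 superimposed pairs (L1[i][j], L2[i][j]), row by row (rows and columns indexed from 0):
row 0: (2,0) (0,2) (3,3) (1,1)
row 1: (1,2) (3,0) (0,1) (2,3)
row 2: (0,1) (2,3) (1,2) (3,0)
row 3: (3,3) (1,1) (2,0) (0,2)
Orthogonality requires all 16 pairs distinct.
But the pair (0,1) repeats: cell (1,2) has L1 = 0, L2 = 1, and cell (2,0) has L1 = 0, L2 = 1.
A repeated pair means some other pair never occurs (only 8 distinct pairs out of 16), so the squares are not orthogonal.
Conclusion: NO.

NO


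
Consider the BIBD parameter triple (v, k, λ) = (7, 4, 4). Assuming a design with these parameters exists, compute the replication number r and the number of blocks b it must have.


Any 2-(v, k, λ) BIBD satisfies two necessary conditions:
  (i)  Each point sits in r blocks, and counting incidences through any fixed point gives r(k − 1) = λ(v − 1), so r = λ(v − 1)/(k − 1).
  (ii) Total incidences bk = vr, so b = vr/k.
Step 1: r = λ(v − 1)/(k − 1) = 4·(7 − 1)/(4 − 1) = 4·6/3 = 24/3 = 8.
Step 2: b = vr/k = 7·8/4 = 56/4 = 14.
Check integrality: r = 8 ∈ Z ✓, b = 14 ∈ Z ✓.
(These identities are necessary conditions: they determine r and b for any design with these parameters, but do not by themselves prove that one exists.)

r = 8, b = 14.


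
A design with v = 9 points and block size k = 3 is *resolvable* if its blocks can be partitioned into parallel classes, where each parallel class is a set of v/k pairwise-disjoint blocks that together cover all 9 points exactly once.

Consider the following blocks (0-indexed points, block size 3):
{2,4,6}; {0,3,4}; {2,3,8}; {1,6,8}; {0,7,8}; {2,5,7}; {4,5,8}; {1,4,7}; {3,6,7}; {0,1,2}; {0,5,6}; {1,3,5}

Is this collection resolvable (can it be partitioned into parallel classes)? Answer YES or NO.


v = 9, block size k = 3, number of blocks = 12.
For resolvability, blocks must partition into parallel classes of size v/k = 3.
Total blocks must therefore be a multiple of 3: 12 = 3·4 + 0 ⇒ divisible ✓.
Greedy packing gives 4 candidate class(es). Each should be a full parallel class (size 3, covers all 9 points).
  Class 1 (3 blocks): {2,4,6}; {0,7,8}; {1,3,5}. Points covered: [0, 1, 2, 3, 4, 5, 6, 7, 8].
  Class 2 (3 blocks): {0,3,4}; {1,6,8}; {2,5,7}. Points covered: [0, 1, 2, 3, 4, 5, 6, 7, 8].
  Class 3 (3 blocks): {2,3,8}; {1,4,7}; {0,5,6}. Points covered: [0, 1, 2, 3, 4, 5, 6, 7, 8].
  Class 4 (3 blocks): {4,5,8}; {3,6,7}; {0,1,2}. Points covered: [0, 1, 2, 3, 4, 5, 6, 7, 8].
All classes full (size 3)? YES. All classes cover every point? YES.
Resolvable? YES.

YES


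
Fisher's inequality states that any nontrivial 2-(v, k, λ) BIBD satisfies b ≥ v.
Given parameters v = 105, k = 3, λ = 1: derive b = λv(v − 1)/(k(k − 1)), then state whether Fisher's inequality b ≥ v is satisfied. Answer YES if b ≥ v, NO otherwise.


b = λv(v − 1)/(k(k − 1)) = 1·105·104/(3·2) = 10920/6 = 1820.
Compare with v = 105: b ≥ v, so Fisher's inequality holds.

YES


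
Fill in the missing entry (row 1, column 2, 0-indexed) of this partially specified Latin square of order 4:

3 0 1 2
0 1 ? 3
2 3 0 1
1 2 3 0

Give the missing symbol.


Row 1 contains symbols [0, 1, 3] — missing [2].
Column 2 contains symbols [0, 1, 3] — missing [2].
The missing symbol must appear in both missing sets; intersection = [2].
Therefore the hidden value is 2.

Missing value = 2.


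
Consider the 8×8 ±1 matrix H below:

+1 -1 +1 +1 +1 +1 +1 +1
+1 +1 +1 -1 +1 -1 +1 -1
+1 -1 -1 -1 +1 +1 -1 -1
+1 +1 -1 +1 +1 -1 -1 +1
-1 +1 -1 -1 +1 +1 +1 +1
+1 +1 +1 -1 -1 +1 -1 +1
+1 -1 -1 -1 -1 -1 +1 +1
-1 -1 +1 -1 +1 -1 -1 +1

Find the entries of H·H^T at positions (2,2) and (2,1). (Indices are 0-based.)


Row 1 of H: [1, 1, 1, -1, 1, -1, 1, -1].
Row 2 of H: [1, -1, -1, -1, 1, 1, -1, -1].
(H·H^T)[2][2] = Σ_j H[2][j]·H[2][j] = (1)² + (-1)² + (-1)² + (-1)² + (1)² + (1)² + (-1)² + (-1)² = 1 + 1 + 1 + 1 + 1 + 1 + 1 + 1 = 8.
(H·H^T)[2][1] = Σ_j H[2][j]·H[1][j] = (1)·(1) + (-1)·(1) + (-1)·(1) + (-1)·(-1) + (1)·(1) + (1)·(-1) + (-1)·(1) + (-1)·(-1) = 1 + -1 + -1 + 1 + 1 + -1 + -1 + 1 = 0.
So rows 2 and 1 are orthogonal; the diagonal entry equals n = 8.

(2,2) entry = 8; (2,1) entry = 0.


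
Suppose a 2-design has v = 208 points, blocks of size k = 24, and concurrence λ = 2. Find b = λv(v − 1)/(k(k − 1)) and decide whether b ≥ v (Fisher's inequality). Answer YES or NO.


r = λ(v − 1)/(k − 1) = 2·207/23 = 18.
b = vr/k = 208·18/24 = 156.
Fisher's inequality: b ≥ v ⇔ 156 ≥ 208? NO.

NO


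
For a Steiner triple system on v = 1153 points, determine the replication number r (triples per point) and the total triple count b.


An STS(v) is a 2-(v, 3, 1) BIBD: block size k = 3, λ = 1.
Replication: r(k − 1) = λ(v − 1) ⇒ r·2 = 1153 − 1 = 1152 ⇒ r = 576.
Block count: b = v(v − 1)/6 = 1153·1152/6 = 1328256/6 = 221376.
(Check via bk = vr: 221376·3 = 664128 = 1153·576 = 664128 ✓.)

r = 576, b = 221376.


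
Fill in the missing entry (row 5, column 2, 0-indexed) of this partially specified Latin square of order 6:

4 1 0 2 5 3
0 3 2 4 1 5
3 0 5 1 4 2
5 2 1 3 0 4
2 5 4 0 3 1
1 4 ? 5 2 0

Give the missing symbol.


Row 5 contains symbols [0, 1, 2, 4, 5] — missing [3].
Column 2 contains symbols [0, 1, 2, 4, 5] — missing [3].
The missing symbol must appear in both missing sets; intersection = [3].
Therefore the hidden value is 3.

Missing value = 3.


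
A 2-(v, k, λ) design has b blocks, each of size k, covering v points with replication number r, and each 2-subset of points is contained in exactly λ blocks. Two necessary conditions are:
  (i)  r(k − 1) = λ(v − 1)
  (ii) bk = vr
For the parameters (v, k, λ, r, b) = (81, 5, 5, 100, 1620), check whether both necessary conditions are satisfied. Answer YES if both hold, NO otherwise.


Condition (i): r(k − 1) = 100·4 = 400; λ(v − 1) = 5·80 = 400. Match? YES.
Condition (ii): bk = 1620·5 = 8100; vr = 81·100 = 8100. Match? YES.
Both conditions hold? YES.

YES


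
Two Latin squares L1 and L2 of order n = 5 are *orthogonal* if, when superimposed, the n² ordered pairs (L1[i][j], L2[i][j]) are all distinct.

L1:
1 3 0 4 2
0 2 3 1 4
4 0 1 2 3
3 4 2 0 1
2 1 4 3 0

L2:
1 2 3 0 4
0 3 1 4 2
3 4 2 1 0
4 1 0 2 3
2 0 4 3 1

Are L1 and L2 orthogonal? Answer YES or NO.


Form the n² = 25 superimposed pairs (L1[i][j], L2[i][j]), row by row (rows and columns indexed from 0):
row 0: (1,1) (3,2) (0,3) (4,0) (2,4)
row 1: (0,0) (2,3) (3,1) (1,4) (4,2)
row 2: (4,3) (0,4) (1,2) (2,1) (3,0)
row 3: (3,4) (4,1) (2,0) (0,2) (1,3)
row 4: (2,2) (1,0) (4,4) (3,3) (0,1)
Orthogonality requires all 25 pairs distinct.
Check by first coordinate: for each symbol s of L1, list the L2 entries in the n cells where L1 = s; they must all differ.
  L1 = 0: L2 entries (in reading order) 3, 0, 4, 2, 1 — all 5 distinct ✓
  L1 = 1: L2 entries (in reading order) 1, 4, 2, 3, 0 — all 5 distinct ✓
  L1 = 2: L2 entries (in reading order) 4, 3, 1, 0, 2 — all 5 distinct ✓
  L1 = 3: L2 entries (in reading order) 2, 1, 0, 4, 3 — all 5 distinct ✓
  L1 = 4: L2 entries (in reading order) 0, 2, 3, 1, 4 — all 5 distinct ✓
Every symbol of L1 meets every symbol of L2 exactly once, so all 25 pairs are distinct (25 of 25).
Conclusion: YES.

YES


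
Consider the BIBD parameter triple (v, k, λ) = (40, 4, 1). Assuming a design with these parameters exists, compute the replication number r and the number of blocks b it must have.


Any 2-(v, k, λ) BIBD satisfies two necessary conditions:
  (i)  Each point sits in r blocks, and counting incidences through any fixed point gives r(k − 1) = λ(v − 1), so r = λ(v − 1)/(k − 1).
  (ii) Total incidences bk = vr, so b = vr/k.
Step 1: r = λ(v − 1)/(k − 1) = 1·(40 − 1)/(4 − 1) = 1·39/3 = 39/3 = 13.
Step 2: b = vr/k = 40·13/4 = 520/4 = 130.
Check integrality: r = 13 ∈ Z ✓, b = 130 ∈ Z ✓.
(These identities are necessary conditions: they determine r and b for any design with these parameters, but do not by themselves prove that one exists.)

r = 13, b = 130.


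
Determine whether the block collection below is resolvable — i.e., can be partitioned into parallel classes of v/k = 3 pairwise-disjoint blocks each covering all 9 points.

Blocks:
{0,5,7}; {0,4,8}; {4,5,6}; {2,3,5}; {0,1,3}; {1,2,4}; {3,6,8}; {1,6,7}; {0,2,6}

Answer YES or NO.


v = 9, block size k = 3, number of blocks = 9.
For resolvability, blocks must partition into parallel classes of size v/k = 3.
Total blocks must therefore be a multiple of 3: 9 = 3·3 + 0 ⇒ divisible ✓.
Consider block {4,5,6}. The only other block(s) in the collection disjoint from it are {0,1,3} — just 1 block(s). Any parallel class containing {4,5,6} would need 2 other blocks each disjoint from it, so no parallel class of size 3 can contain {4,5,6}.
Since every block must belong to some parallel class in a resolution, the collection cannot be partitioned into parallel classes.
Resolvable? NO.

NO


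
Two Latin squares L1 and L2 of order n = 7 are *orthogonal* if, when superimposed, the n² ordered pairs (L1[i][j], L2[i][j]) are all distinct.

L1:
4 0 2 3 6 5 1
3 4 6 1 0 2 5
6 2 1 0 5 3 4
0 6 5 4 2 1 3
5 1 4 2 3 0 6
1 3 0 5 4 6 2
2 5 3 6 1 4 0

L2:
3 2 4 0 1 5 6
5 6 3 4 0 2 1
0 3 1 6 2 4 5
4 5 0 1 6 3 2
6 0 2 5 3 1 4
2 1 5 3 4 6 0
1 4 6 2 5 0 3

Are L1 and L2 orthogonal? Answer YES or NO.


Form the n² = 49 superimposed pairs (L1[i][j], L2[i][j]), row by row (rows and columns indexed from 0):
row 0: (4,3) (0,2) (2,4) (3,0) (6,1) (5,5) (1,6)
row 1: (3,5) (4,6) (6,3) (1,4) (0,0) (2,2) (5,1)
row 2: (6,0) (2,3) (1,1) (0,6) (5,2) (3,4) (4,5)
row 3: (0,4) (6,5) (5,0) (4,1) (2,6) (1,3) (3,2)
row 4: (5,6) (1,0) (4,2) (2,5) (3,3) (0,1) (6,4)
row 5: (1,2) (3,1) (0,5) (5,3) (4,4) (6,6) (2,0)
row 6: (2,1) (5,4) (3,6) (6,2) (1,5) (4,0) (0,3)
Orthogonality requires all 49 pairs distinct.
Check by first coordinate: for each symbol s of L1, list the L2 entries in the n cells where L1 = s; they must all differ.
  L1 = 0: L2 entries (in reading order) 2, 0, 6, 4, 1, 5, 3 — all 7 distinct ✓
  L1 = 1: L2 entries (in reading order) 6, 4, 1, 3, 0, 2, 5 — all 7 distinct ✓
  L1 = 2: L2 entries (in reading order) 4, 2, 3, 6, 5, 0, 1 — all 7 distinct ✓
  L1 = 3: L2 entries (in reading order) 0, 5, 4, 2, 3, 1, 6 — all 7 distinct ✓
  L1 = 4: L2 entries (in reading order) 3, 6, 5, 1, 2, 4, 0 — all 7 distinct ✓
  L1 = 5: L2 entries (in reading order) 5, 1, 2, 0, 6, 3, 4 — all 7 distinct ✓
  L1 = 6: L2 entries (in reading order) 1, 3, 0, 5, 4, 6, 2 — all 7 distinct ✓
Every symbol of L1 meets every symbol of L2 exactly once, so all 49 pairs are distinct (49 of 49).
Conclusion: YES.

YES


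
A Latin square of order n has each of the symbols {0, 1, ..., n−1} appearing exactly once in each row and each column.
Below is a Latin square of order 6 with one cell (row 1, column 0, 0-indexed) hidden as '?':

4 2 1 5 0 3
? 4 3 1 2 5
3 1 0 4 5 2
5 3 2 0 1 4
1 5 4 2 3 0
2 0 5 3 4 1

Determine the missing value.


Row 1 contains symbols [1, 2, 3, 4, 5] — missing [0].
Column 0 contains symbols [1, 2, 3, 4, 5] — missing [0].
The missing symbol must appear in both missing sets; intersection = [0].
Therefore the hidden value is 0.

Missing value = 0.


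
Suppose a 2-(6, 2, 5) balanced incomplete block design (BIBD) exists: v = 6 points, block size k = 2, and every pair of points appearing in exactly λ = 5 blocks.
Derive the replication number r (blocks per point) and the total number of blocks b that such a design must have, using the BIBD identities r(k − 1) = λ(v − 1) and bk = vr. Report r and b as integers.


Any 2-(v, k, λ) BIBD satisfies two necessary conditions:
  (i)  Each point sits in r blocks, and counting incidences through any fixed point gives r(k − 1) = λ(v − 1), so r = λ(v − 1)/(k − 1).
  (ii) Total incidences bk = vr, so b = vr/k.
Step 1: r = λ(v − 1)/(k − 1) = 5·(6 − 1)/(2 − 1) = 5·5/1 = 25/1 = 25.
Step 2: b = vr/k = 6·25/2 = 150/2 = 75.
Check integrality: r = 25 ∈ Z ✓, b = 75 ∈ Z ✓.
(These identities are necessary conditions: they determine r and b for any design with these parameters, but do not by themselves prove that one exists.)

r = 25, b = 75.


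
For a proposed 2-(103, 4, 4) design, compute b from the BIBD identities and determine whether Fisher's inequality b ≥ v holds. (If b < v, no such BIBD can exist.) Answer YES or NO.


r = λ(v − 1)/(k − 1) = 4·102/3 = 136.
b = vr/k = 103·136/4 = 3502.
Fisher's inequality: b ≥ v ⇔ 3502 ≥ 103? YES.

YES


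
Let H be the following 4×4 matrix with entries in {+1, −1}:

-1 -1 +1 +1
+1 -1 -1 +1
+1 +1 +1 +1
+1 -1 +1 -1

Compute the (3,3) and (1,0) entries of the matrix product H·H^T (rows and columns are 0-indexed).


Row 0 of H: [-1, -1, 1, 1].
Row 1 of H: [1, -1, -1, 1].
Row 3 of H: [1, -1, 1, -1].
(H·H^T)[3][3] = Σ_j H[3][j]·H[3][j] = (1)² + (-1)² + (1)² + (-1)² = 1 + 1 + 1 + 1 = 4.
(H·H^T)[1][0] = Σ_j H[1][j]·H[0][j] = (1)·(-1) + (-1)·(-1) + (-1)·(1) + (1)·(1) = -1 + 1 + -1 + 1 = 0.
So rows 1 and 0 are orthogonal; the diagonal entry equals n = 4.

(3,3) entry = 4; (1,0) entry = 0.


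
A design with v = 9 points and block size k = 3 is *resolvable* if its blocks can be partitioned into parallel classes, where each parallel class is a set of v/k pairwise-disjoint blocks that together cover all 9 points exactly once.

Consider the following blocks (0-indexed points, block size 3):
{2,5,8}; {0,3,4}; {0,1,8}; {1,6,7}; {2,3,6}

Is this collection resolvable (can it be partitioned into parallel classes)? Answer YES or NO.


v = 9, block size k = 3, number of blocks = 5.
For resolvability, blocks must partition into parallel classes of size v/k = 3.
Total blocks must therefore be a multiple of 3: 5 = 3·1 + 2 ⇒ not divisible ✗.
Resolvable? NO.

NO


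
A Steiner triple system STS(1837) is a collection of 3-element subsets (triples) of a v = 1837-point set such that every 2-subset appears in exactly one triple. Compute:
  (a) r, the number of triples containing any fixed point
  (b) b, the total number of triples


An STS(v) is a 2-(v, 3, 1) BIBD: block size k = 3, λ = 1.
Replication: r(k − 1) = λ(v − 1) ⇒ r·2 = 1837 − 1 = 1836 ⇒ r = 918.
Block count: b = v(v − 1)/6 = 1837·1836/6 = 3372732/6 = 562122.

r = 918, b = 562122.


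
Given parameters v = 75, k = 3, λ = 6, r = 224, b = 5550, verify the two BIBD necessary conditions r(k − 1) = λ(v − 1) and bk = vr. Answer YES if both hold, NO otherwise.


Condition (i): r(k − 1) = 224·2 = 448; λ(v − 1) = 6·74 = 444. Match? NO.
Condition (ii): bk = 5550·3 = 16650; vr = 75·224 = 16800. Match? NO.
Both conditions hold? NO.

NO


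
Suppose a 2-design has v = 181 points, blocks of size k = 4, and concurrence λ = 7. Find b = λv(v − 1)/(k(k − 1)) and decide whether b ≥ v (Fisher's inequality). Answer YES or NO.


b = λv(v − 1)/(k(k − 1)) = 7·181·180/(4·3) = 228060/12 = 19005.
Compare with v = 181: b ≥ v, so Fisher's inequality holds.

YES


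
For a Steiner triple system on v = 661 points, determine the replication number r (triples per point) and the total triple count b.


An STS(v) is a 2-(v, 3, 1) BIBD: block size k = 3, λ = 1.
Replication: r(k − 1) = λ(v − 1) ⇒ r·2 = 661 − 1 = 660 ⇒ r = 330.
Block count: b = v(v − 1)/6 = 661·660/6 = 436260/6 = 72710.
(Check via bk = vr: 72710·3 = 218130 = 661·330 = 218130 ✓.)

r = 330, b = 72710.


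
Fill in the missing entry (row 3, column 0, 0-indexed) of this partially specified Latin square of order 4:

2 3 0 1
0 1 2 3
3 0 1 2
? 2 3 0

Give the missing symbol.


Row 3 contains symbols [0, 2, 3] — missing [1].
Column 0 contains symbols [0, 2, 3] — missing [1].
The missing symbol must appear in both missing sets; intersection = [1].
Therefore the hidden value is 1.

Missing value = 1.


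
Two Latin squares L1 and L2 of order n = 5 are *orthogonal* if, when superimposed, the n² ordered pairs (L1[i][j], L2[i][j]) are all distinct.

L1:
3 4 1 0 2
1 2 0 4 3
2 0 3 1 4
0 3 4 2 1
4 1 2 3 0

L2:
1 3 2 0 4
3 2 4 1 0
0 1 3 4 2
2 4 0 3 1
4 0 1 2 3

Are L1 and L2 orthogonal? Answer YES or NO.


Form the n² = 25 superimposed pairs (L1[i][j], L2[i][j]), row by row (rows and columns indexed from 0):
row 0: (3,1) (4,3) (1,2) (0,0) (2,4)
row 1: (1,3) (2,2) (0,4) (4,1) (3,0)
row 2: (2,0) (0,1) (3,3) (1,4) (4,2)
row 3: (0,2) (3,4) (4,0) (2,3) (1,1)
row 4: (4,4) (1,0) (2,1) (3,2) (0,3)
Orthogonality requires all 25 pairs distinct.
Check by first coordinate: for each symbol s of L1, list the L2 entries in the n cells where L1 = s; they must all differ.
  L1 = 0: L2 entries (in reading order) 0, 4, 1, 2, 3 — all 5 distinct ✓
  L1 = 1: L2 entries (in reading order) 2, 3, 4, 1, 0 — all 5 distinct ✓
  L1 = 2: L2 entries (in reading order) 4, 2, 0, 3, 1 — all 5 distinct ✓
  L1 = 3: L2 entries (in reading order) 1, 0, 3, 4, 2 — all 5 distinct ✓
  L1 = 4: L2 entries (in reading order) 3, 1, 2, 0, 4 — all 5 distinct ✓
Every symbol of L1 meets every symbol of L2 exactly once, so all 25 pairs are distinct (25 of 25).
Conclusion: YES.

YES


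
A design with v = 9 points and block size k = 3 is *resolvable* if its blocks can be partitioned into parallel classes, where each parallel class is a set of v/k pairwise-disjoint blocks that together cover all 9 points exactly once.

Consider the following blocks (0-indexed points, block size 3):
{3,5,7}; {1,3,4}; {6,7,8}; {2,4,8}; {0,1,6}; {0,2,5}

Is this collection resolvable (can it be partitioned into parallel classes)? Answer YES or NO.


v = 9, block size k = 3, number of blocks = 6.
For resolvability, blocks must partition into parallel classes of size v/k = 3.
Total blocks must therefore be a multiple of 3: 6 = 3·2 + 0 ⇒ divisible ✓.
Greedy packing gives 2 candidate class(es). Each should be a full parallel class (size 3, covers all 9 points).
  Class 1 (3 blocks): {3,5,7}; {2,4,8}; {0,1,6}. Points covered: [0, 1, 2, 3, 4, 5, 6, 7, 8].
  Class 2 (3 blocks): {1,3,4}; {6,7,8}; {0,2,5}. Points covered: [0, 1, 2, 3, 4, 5, 6, 7, 8].
All classes full (size 3)? YES. All classes cover every point? YES.
Resolvable? YES.

YES
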